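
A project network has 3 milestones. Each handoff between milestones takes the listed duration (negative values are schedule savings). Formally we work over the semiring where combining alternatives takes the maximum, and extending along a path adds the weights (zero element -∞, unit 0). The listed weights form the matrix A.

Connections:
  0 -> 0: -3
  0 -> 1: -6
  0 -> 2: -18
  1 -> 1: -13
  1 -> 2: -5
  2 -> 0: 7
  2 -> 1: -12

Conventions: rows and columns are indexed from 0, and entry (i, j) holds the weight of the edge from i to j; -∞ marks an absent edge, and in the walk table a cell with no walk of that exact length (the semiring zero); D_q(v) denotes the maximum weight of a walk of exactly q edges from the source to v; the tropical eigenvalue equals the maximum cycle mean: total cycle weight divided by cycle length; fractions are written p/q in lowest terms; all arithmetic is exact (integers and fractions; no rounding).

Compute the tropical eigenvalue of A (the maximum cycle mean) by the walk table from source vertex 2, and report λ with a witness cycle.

q=0: [-∞, -∞, 0]
q=1: [7, -12, -∞]
q=2: [4, 1, -11]
q=3: [1, -2, -4]
Optimal cycle mean attained by: cycle 0->1->2->0, total (-6) + (-5) + 7, length 3.
Answer: λ = -4/3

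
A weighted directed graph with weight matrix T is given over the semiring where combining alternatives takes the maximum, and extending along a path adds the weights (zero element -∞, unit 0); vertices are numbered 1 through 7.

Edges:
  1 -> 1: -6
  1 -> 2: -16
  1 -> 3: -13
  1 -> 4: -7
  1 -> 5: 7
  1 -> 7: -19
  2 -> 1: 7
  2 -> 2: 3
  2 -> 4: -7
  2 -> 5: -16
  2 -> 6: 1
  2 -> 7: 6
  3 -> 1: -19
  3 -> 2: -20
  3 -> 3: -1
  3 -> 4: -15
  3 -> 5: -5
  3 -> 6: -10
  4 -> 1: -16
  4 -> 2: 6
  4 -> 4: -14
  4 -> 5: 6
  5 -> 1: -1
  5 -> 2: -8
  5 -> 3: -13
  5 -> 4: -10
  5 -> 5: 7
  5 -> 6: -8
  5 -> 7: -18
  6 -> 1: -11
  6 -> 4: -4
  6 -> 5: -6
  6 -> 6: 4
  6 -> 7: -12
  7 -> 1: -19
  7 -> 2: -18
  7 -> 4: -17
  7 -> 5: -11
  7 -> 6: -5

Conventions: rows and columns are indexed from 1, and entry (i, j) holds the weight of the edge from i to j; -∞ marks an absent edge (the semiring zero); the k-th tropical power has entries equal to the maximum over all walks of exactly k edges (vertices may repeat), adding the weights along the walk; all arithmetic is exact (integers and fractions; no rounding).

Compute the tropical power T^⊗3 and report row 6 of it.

T^⊗2:
  [6, -1, -6, -3, 14, -1, -10]
  [10, 6, -6, 0, 14, 5, 9]
  [-6, -9, -2, -14, 2, -6, -14]
  [13, 9, -7, -1, 13, 7, 12]
  [6, -1, -6, -3, 14, -1, -2]
  [-7, 2, -19, 0, 2, 8, -8]
  [-11, -11, -24, -9, -4, -1, -12]
T^⊗3:
  [13, 6, 1, 4, 21, 6, 5]
  [13, 9, 1, 4, 21, 9, 12]
  [1, -6, -3, -8, 9, -2, -3]
  [16, 12, 0, 6, 20, 11, 15]
  [13, 6, 1, 4, 21, 6, 5]
  [9, 6, -11, 4, 9, 12, 8]
  [-4, -3, -17, -5, 3, 3, -5]
Answer: row 6 of T^⊗3 = [9, 6, -11, 4, 9, 12, 8]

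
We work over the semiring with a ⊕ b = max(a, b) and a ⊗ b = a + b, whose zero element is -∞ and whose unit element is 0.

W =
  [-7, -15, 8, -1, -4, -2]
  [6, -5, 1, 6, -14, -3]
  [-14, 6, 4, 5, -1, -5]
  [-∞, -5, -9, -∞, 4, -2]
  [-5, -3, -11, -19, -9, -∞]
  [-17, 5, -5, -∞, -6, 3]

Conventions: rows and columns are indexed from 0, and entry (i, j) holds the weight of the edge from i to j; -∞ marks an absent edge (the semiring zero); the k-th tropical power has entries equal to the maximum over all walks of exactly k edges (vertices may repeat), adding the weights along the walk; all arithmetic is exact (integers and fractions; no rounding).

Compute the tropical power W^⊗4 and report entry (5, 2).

W^⊗2:
  [-6, 14, 12, 13, 7, 3]
  [1, 7, 14, 6, 10, 4]
  [12, 10, 8, 12, 9, 3]
  [1, 3, -4, 1, -5, 1]
  [3, -5, 3, 3, -9, -6]
  [11, 8, 6, 11, -3, 6]
W^⊗3:
  [20, 18, 16, 20, 17, 11]
  [13, 20, 18, 19, 13, 9]
  [16, 14, 20, 16, 16, 10]
  [9, 6, 9, 9, 5, 4]
  [1, 9, 11, 8, 7, 1]
  [14, 12, 19, 14, 15, 9]
W^⊗4:
  [24, 22, 28, 24, 24, 18]
  [26, 24, 22, 26, 23, 17]
  [20, 26, 24, 25, 20, 15]
  [12, 15, 17, 14, 13, 7]
  [15, 17, 15, 16, 12, 6]
  [18, 25, 23, 24, 18, 14]
Key observation: the optimum is the walk 5->1->0->2->2, with weight 5 + 6 + 8 + 4 = 23.
Optimal value attained by: walk 5->1->0->2->2.
Answer: (W^⊗4)[5][2] = 23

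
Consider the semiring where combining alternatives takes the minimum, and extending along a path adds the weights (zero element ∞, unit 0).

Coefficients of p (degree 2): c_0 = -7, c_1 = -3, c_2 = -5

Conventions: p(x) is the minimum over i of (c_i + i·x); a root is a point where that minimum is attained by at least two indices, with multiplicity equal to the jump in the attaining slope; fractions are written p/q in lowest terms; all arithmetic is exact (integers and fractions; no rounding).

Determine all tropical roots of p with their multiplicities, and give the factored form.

hull edge (i=0, c=-7) to (i=2, c=-5): slope 1, span 2
Factored form: p(x) = -5 ⊗ (x ⊕ (-1)) ⊗ (x ⊕ (-1))
Answer: roots = -1 (mult 2)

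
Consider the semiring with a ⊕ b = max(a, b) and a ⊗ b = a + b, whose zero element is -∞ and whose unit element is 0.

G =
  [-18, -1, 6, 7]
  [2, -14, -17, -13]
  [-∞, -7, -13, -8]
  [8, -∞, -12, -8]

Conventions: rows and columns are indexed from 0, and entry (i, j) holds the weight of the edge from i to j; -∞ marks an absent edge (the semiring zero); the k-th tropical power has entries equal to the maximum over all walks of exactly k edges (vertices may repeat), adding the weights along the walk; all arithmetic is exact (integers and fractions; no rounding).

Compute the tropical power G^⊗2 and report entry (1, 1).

G^⊗2:
  [15, -1, -5, -1]
  [-5, 1, 8, 9]
  [0, -20, -20, -16]
  [0, 7, 14, 15]
Key observation: the optimum is the walk 1->0->1, with weight 2 + (-1) = 1.
Optimal value attained by: walk 1->0->1.
Answer: (G^⊗2)[1][1] = 1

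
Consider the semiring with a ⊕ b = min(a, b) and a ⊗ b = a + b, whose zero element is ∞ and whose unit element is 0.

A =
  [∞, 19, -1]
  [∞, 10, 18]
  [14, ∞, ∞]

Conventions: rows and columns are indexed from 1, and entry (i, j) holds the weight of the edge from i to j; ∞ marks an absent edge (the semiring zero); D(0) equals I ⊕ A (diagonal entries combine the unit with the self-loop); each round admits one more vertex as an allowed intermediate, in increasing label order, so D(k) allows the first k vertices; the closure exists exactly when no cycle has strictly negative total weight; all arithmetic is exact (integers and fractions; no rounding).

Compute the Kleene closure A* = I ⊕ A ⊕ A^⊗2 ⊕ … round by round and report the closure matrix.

D(0):
  [0, 19, -1]
  [∞, 0, 18]
  [14, ∞, 0]
D(1):
  [0, 19, -1]
  [∞, 0, 18]
  [14, 33, 0]
D(2):
  [0, 19, -1]
  [∞, 0, 18]
  [14, 33, 0]
D(3):
  [0, 19, -1]
  [32, 0, 18]
  [14, 33, 0]
Answer: A* = [[0, 19, -1], [32, 0, 18], [14, 33, 0]]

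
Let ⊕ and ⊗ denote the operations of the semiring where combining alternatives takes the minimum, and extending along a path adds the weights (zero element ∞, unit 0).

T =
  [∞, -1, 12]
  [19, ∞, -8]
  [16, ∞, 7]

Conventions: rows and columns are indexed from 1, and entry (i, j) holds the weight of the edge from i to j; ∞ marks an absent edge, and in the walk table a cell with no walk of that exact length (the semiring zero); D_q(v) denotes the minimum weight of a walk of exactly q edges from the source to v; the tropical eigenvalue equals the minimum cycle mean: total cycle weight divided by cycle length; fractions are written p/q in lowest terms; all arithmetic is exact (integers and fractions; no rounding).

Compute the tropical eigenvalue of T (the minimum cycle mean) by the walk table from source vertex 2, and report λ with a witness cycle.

q=0: [∞, 0, ∞]
q=1: [19, ∞, -8]
q=2: [8, 18, -1]
q=3: [15, 7, 6]
Optimal cycle mean attained by: cycle 1->2->3->1, total (-1) + (-8) + 16, length 3.
Answer: λ = 7/3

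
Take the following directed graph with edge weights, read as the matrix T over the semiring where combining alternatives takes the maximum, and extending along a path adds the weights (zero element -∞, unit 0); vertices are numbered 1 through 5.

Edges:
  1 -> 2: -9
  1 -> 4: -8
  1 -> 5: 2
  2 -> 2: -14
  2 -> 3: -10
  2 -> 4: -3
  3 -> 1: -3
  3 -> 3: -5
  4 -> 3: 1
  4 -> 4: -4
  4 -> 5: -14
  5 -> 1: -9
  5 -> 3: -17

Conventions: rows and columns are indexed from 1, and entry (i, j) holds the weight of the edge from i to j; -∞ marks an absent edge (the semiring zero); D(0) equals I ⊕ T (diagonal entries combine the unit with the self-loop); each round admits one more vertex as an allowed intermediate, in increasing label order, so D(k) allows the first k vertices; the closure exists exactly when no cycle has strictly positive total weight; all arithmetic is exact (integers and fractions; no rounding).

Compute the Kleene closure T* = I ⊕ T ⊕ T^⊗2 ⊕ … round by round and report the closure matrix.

D(0):
  [0, -9, -∞, -8, 2]
  [-∞, 0, -10, -3, -∞]
  [-3, -∞, 0, -∞, -∞]
  [-∞, -∞, 1, 0, -14]
  [-9, -∞, -17, -∞, 0]
D(1):
  [0, -9, -∞, -8, 2]
  [-∞, 0, -10, -3, -∞]
  [-3, -12, 0, -11, -1]
  [-∞, -∞, 1, 0, -14]
  [-9, -18, -17, -17, 0]
D(2):
  [0, -9, -19, -8, 2]
  [-∞, 0, -10, -3, -∞]
  [-3, -12, 0, -11, -1]
  [-∞, -∞, 1, 0, -14]
  [-9, -18, -17, -17, 0]
D(3):
  [0, -9, -19, -8, 2]
  [-13, 0, -10, -3, -11]
  [-3, -12, 0, -11, -1]
  [-2, -11, 1, 0, 0]
  [-9, -18, -17, -17, 0]
D(4):
  [0, -9, -7, -8, 2]
  [-5, 0, -2, -3, -3]
  [-3, -12, 0, -11, -1]
  [-2, -11, 1, 0, 0]
  [-9, -18, -16, -17, 0]
D(5):
  [0, -9, -7, -8, 2]
  [-5, 0, -2, -3, -3]
  [-3, -12, 0, -11, -1]
  [-2, -11, 1, 0, 0]
  [-9, -18, -16, -17, 0]
Answer: T* = [[0, -9, -7, -8, 2], [-5, 0, -2, -3, -3], [-3, -12, 0, -11, -1], [-2, -11, 1, 0, 0], [-9, -18, -16, -17, 0]]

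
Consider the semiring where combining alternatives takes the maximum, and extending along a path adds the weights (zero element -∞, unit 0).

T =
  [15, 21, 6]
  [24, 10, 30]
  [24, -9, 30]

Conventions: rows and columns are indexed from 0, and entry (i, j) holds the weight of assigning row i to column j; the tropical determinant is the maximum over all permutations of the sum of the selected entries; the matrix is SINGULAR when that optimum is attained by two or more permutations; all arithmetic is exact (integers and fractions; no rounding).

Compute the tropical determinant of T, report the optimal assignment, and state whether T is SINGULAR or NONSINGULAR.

σ = (0, 1, 2): 15 + 10 + 30 = 55
σ = (0, 2, 1): 15 + 30 + (-9) = 36
σ = (1, 0, 2): 21 + 24 + 30 = 75
σ = (1, 2, 0): 21 + 30 + 24 = 75
σ = (2, 0, 1): 6 + 24 + (-9) = 21
σ = (2, 1, 0): 6 + 10 + 24 = 40
Optimal value attained by: σ = (1, 0, 2).
Answer: det⊕(T) = 75; verdict: SINGULAR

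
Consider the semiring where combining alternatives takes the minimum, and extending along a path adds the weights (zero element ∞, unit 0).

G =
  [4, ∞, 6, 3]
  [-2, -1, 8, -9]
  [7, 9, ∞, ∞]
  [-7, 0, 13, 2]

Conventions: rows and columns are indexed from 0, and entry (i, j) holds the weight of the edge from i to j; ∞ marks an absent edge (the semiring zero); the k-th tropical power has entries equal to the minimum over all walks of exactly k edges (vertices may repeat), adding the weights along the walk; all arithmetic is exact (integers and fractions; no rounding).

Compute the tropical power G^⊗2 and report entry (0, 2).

G^⊗2:
  [-4, 3, 10, 5]
  [-16, -9, 4, -10]
  [7, 8, 13, 0]
  [-5, -1, -1, -9]
Key observation: the optimum is the walk 0->0->2, with weight 4 + 6 = 10.
Optimal value attained by: walk 0->0->2.
Answer: (G^⊗2)[0][2] = 10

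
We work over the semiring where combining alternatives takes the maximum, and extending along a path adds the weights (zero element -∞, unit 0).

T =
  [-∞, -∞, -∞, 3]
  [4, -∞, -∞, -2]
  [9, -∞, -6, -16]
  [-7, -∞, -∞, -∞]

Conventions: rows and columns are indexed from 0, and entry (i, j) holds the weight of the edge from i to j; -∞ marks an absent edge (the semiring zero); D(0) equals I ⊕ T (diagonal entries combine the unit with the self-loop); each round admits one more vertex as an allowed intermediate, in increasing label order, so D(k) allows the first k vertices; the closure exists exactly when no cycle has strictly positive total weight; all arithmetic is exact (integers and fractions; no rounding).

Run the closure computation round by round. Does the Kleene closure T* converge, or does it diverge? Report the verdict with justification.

D(0):
  [0, -∞, -∞, 3]
  [4, 0, -∞, -2]
  [9, -∞, 0, -16]
  [-7, -∞, -∞, 0]
D(1):
  [0, -∞, -∞, 3]
  [4, 0, -∞, 7]
  [9, -∞, 0, 12]
  [-7, -∞, -∞, 0]
D(2):
  [0, -∞, -∞, 3]
  [4, 0, -∞, 7]
  [9, -∞, 0, 12]
  [-7, -∞, -∞, 0]
D(3):
  [0, -∞, -∞, 3]
  [4, 0, -∞, 7]
  [9, -∞, 0, 12]
  [-7, -∞, -∞, 0]
D(4):
  [0, -∞, -∞, 3]
  [4, 0, -∞, 7]
  [9, -∞, 0, 12]
  [-7, -∞, -∞, 0]
Key observation: every diagonal entry stays at the unit through all rounds, so no improving cycle exists.
Answer: CONVERGES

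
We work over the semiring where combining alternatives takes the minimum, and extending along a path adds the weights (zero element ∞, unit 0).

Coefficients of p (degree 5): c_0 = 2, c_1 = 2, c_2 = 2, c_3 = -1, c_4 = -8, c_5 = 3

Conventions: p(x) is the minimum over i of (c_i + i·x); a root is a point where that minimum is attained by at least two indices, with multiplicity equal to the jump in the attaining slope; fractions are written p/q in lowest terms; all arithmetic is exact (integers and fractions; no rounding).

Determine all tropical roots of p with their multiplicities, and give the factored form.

hull edge (i=0, c=2) to (i=4, c=-8): slope -5/2, span 4
hull edge (i=4, c=-8) to (i=5, c=3): slope 11, span 1
Factored form: p(x) = 3 ⊗ (x ⊕ (-11)) ⊗ (x ⊕ 5/2) ⊗ (x ⊕ 5/2) ⊗ (x ⊕ 5/2) ⊗ (x ⊕ 5/2)
Answer: roots = -11 (mult 1), 5/2 (mult 4)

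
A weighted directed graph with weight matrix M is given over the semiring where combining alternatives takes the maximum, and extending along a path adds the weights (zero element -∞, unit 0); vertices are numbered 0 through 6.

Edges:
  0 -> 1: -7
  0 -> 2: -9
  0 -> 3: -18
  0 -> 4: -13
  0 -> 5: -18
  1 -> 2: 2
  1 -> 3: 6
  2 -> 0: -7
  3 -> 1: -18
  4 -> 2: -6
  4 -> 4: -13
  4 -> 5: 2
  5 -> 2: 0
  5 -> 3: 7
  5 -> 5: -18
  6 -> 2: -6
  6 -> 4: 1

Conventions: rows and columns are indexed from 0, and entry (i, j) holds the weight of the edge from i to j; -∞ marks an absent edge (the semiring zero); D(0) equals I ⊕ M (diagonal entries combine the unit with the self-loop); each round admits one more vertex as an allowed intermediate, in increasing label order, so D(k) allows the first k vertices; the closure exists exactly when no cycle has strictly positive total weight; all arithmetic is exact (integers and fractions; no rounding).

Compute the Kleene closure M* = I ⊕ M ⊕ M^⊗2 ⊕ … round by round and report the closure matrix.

D(0):
  [0, -7, -9, -18, -13, -18, -∞]
  [-∞, 0, 2, 6, -∞, -∞, -∞]
  [-7, -∞, 0, -∞, -∞, -∞, -∞]
  [-∞, -18, -∞, 0, -∞, -∞, -∞]
  [-∞, -∞, -6, -∞, 0, 2, -∞]
  [-∞, -∞, 0, 7, -∞, 0, -∞]
  [-∞, -∞, -6, -∞, 1, -∞, 0]
D(1):
  [0, -7, -9, -18, -13, -18, -∞]
  [-∞, 0, 2, 6, -∞, -∞, -∞]
  [-7, -14, 0, -25, -20, -25, -∞]
  [-∞, -18, -∞, 0, -∞, -∞, -∞]
  [-∞, -∞, -6, -∞, 0, 2, -∞]
  [-∞, -∞, 0, 7, -∞, 0, -∞]
  [-∞, -∞, -6, -∞, 1, -∞, 0]
D(2):
  [0, -7, -5, -1, -13, -18, -∞]
  [-∞, 0, 2, 6, -∞, -∞, -∞]
  [-7, -14, 0, -8, -20, -25, -∞]
  [-∞, -18, -16, 0, -∞, -∞, -∞]
  [-∞, -∞, -6, -∞, 0, 2, -∞]
  [-∞, -∞, 0, 7, -∞, 0, -∞]
  [-∞, -∞, -6, -∞, 1, -∞, 0]
D(3):
  [0, -7, -5, -1, -13, -18, -∞]
  [-5, 0, 2, 6, -18, -23, -∞]
  [-7, -14, 0, -8, -20, -25, -∞]
  [-23, -18, -16, 0, -36, -41, -∞]
  [-13, -20, -6, -14, 0, 2, -∞]
  [-7, -14, 0, 7, -20, 0, -∞]
  [-13, -20, -6, -14, 1, -31, 0]
D(4):
  [0, -7, -5, -1, -13, -18, -∞]
  [-5, 0, 2, 6, -18, -23, -∞]
  [-7, -14, 0, -8, -20, -25, -∞]
  [-23, -18, -16, 0, -36, -41, -∞]
  [-13, -20, -6, -14, 0, 2, -∞]
  [-7, -11, 0, 7, -20, 0, -∞]
  [-13, -20, -6, -14, 1, -31, 0]
D(5):
  [0, -7, -5, -1, -13, -11, -∞]
  [-5, 0, 2, 6, -18, -16, -∞]
  [-7, -14, 0, -8, -20, -18, -∞]
  [-23, -18, -16, 0, -36, -34, -∞]
  [-13, -20, -6, -14, 0, 2, -∞]
  [-7, -11, 0, 7, -20, 0, -∞]
  [-12, -19, -5, -13, 1, 3, 0]
D(6):
  [0, -7, -5, -1, -13, -11, -∞]
  [-5, 0, 2, 6, -18, -16, -∞]
  [-7, -14, 0, -8, -20, -18, -∞]
  [-23, -18, -16, 0, -36, -34, -∞]
  [-5, -9, 2, 9, 0, 2, -∞]
  [-7, -11, 0, 7, -20, 0, -∞]
  [-4, -8, 3, 10, 1, 3, 0]
D(7):
  [0, -7, -5, -1, -13, -11, -∞]
  [-5, 0, 2, 6, -18, -16, -∞]
  [-7, -14, 0, -8, -20, -18, -∞]
  [-23, -18, -16, 0, -36, -34, -∞]
  [-5, -9, 2, 9, 0, 2, -∞]
  [-7, -11, 0, 7, -20, 0, -∞]
  [-4, -8, 3, 10, 1, 3, 0]
Answer: M* = [[0, -7, -5, -1, -13, -11, -∞], [-5, 0, 2, 6, -18, -16, -∞], [-7, -14, 0, -8, -20, -18, -∞], [-23, -18, -16, 0, -36, -34, -∞], [-5, -9, 2, 9, 0, 2, -∞], [-7, -11, 0, 7, -20, 0, -∞], [-4, -8, 3, 10, 1, 3, 0]]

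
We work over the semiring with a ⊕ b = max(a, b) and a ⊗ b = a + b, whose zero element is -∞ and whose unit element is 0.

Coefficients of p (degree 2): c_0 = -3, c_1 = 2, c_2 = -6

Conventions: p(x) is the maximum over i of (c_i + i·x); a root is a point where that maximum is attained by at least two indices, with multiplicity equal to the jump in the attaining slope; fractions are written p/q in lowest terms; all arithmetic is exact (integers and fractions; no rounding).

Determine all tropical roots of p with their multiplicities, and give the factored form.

hull edge (i=0, c=-3) to (i=1, c=2): slope 5, span 1
hull edge (i=1, c=2) to (i=2, c=-6): slope -8, span 1
Factored form: p(x) = -6 ⊗ (x ⊕ (-5)) ⊗ (x ⊕ 8)
Answer: roots = -5 (mult 1), 8 (mult 1)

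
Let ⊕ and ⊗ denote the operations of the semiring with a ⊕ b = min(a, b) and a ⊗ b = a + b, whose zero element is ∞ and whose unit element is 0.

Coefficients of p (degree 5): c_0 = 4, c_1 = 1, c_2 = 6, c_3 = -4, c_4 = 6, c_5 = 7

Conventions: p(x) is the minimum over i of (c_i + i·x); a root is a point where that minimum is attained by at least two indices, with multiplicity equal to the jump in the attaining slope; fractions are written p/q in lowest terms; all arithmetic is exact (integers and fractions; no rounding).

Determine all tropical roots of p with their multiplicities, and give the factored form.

hull edge (i=0, c=4) to (i=1, c=1): slope -3, span 1
hull edge (i=1, c=1) to (i=3, c=-4): slope -5/2, span 2
hull edge (i=3, c=-4) to (i=5, c=7): slope 11/2, span 2
Factored form: p(x) = 7 ⊗ (x ⊕ (-11/2)) ⊗ (x ⊕ (-11/2)) ⊗ (x ⊕ 5/2) ⊗ (x ⊕ 5/2) ⊗ (x ⊕ 3)
Answer: roots = -11/2 (mult 2), 5/2 (mult 2), 3 (mult 1)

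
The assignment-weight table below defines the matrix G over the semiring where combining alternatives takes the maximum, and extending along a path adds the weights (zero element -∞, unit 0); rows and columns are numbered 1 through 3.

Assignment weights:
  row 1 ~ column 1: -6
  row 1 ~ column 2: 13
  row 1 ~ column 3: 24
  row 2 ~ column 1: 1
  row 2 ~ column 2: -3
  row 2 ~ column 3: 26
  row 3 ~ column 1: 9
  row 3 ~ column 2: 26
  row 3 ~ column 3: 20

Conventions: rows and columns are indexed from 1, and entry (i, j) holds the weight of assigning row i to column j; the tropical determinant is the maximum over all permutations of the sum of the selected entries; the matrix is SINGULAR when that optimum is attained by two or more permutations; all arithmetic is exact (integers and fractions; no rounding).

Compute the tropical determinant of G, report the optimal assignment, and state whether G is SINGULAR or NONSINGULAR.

σ = (1, 2, 3): (-6) + (-3) + 20 = 11
σ = (1, 3, 2): (-6) + 26 + 26 = 46
σ = (2, 1, 3): 13 + 1 + 20 = 34
σ = (2, 3, 1): 13 + 26 + 9 = 48
σ = (3, 1, 2): 24 + 1 + 26 = 51
σ = (3, 2, 1): 24 + (-3) + 9 = 30
Optimal value attained by: σ = (3, 1, 2).
Answer: det⊕(G) = 51; verdict: NONSINGULAR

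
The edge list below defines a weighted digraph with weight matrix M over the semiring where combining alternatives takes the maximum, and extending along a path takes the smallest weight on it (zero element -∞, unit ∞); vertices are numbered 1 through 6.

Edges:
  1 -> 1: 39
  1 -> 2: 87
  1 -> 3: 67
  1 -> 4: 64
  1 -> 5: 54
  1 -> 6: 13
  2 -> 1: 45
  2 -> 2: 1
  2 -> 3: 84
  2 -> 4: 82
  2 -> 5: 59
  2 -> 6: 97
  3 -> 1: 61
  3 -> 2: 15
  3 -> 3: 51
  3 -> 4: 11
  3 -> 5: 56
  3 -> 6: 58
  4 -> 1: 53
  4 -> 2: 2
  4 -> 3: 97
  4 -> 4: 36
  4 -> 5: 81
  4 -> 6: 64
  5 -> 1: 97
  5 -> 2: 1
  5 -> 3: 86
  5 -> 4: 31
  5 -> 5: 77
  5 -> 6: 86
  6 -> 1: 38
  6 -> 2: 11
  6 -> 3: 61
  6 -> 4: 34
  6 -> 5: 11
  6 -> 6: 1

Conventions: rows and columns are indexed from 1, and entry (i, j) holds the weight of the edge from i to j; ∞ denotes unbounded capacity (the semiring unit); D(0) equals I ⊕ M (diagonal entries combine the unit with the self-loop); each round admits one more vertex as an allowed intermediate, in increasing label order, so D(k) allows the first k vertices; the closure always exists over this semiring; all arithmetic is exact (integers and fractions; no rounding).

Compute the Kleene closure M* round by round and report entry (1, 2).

D(0):
  [∞, 87, 67, 64, 54, 13]
  [45, ∞, 84, 82, 59, 97]
  [61, 15, ∞, 11, 56, 58]
  [53, 2, 97, ∞, 81, 64]
  [97, 1, 86, 31, ∞, 86]
  [38, 11, 61, 34, 11, ∞]
D(1):
  [∞, 87, 67, 64, 54, 13]
  [45, ∞, 84, 82, 59, 97]
  [61, 61, ∞, 61, 56, 58]
  [53, 53, 97, ∞, 81, 64]
  [97, 87, 86, 64, ∞, 86]
  [38, 38, 61, 38, 38, ∞]
D(2):
  [∞, 87, 84, 82, 59, 87]
  [45, ∞, 84, 82, 59, 97]
  [61, 61, ∞, 61, 59, 61]
  [53, 53, 97, ∞, 81, 64]
  [97, 87, 86, 82, ∞, 87]
  [38, 38, 61, 38, 38, ∞]
D(3):
  [∞, 87, 84, 82, 59, 87]
  [61, ∞, 84, 82, 59, 97]
  [61, 61, ∞, 61, 59, 61]
  [61, 61, 97, ∞, 81, 64]
  [97, 87, 86, 82, ∞, 87]
  [61, 61, 61, 61, 59, ∞]
D(4):
  [∞, 87, 84, 82, 81, 87]
  [61, ∞, 84, 82, 81, 97]
  [61, 61, ∞, 61, 61, 61]
  [61, 61, 97, ∞, 81, 64]
  [97, 87, 86, 82, ∞, 87]
  [61, 61, 61, 61, 61, ∞]
D(5):
  [∞, 87, 84, 82, 81, 87]
  [81, ∞, 84, 82, 81, 97]
  [61, 61, ∞, 61, 61, 61]
  [81, 81, 97, ∞, 81, 81]
  [97, 87, 86, 82, ∞, 87]
  [61, 61, 61, 61, 61, ∞]
D(6):
  [∞, 87, 84, 82, 81, 87]
  [81, ∞, 84, 82, 81, 97]
  [61, 61, ∞, 61, 61, 61]
  [81, 81, 97, ∞, 81, 81]
  [97, 87, 86, 82, ∞, 87]
  [61, 61, 61, 61, 61, ∞]
Answer: M*[1][2] = 87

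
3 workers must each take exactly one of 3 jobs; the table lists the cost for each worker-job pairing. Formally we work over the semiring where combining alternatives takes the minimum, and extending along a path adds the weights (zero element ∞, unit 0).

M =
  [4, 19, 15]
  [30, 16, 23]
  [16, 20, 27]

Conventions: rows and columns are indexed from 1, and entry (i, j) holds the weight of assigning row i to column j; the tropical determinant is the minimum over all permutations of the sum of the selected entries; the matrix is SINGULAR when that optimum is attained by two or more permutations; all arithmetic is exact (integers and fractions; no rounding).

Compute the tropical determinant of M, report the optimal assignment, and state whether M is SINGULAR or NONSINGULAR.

σ = (1, 2, 3): 4 + 16 + 27 = 47
σ = (1, 3, 2): 4 + 23 + 20 = 47
σ = (2, 1, 3): 19 + 30 + 27 = 76
σ = (2, 3, 1): 19 + 23 + 16 = 58
σ = (3, 1, 2): 15 + 30 + 20 = 65
σ = (3, 2, 1): 15 + 16 + 16 = 47
Optimal value attained by: σ = (1, 2, 3).
Answer: det⊕(M) = 47; verdict: SINGULAR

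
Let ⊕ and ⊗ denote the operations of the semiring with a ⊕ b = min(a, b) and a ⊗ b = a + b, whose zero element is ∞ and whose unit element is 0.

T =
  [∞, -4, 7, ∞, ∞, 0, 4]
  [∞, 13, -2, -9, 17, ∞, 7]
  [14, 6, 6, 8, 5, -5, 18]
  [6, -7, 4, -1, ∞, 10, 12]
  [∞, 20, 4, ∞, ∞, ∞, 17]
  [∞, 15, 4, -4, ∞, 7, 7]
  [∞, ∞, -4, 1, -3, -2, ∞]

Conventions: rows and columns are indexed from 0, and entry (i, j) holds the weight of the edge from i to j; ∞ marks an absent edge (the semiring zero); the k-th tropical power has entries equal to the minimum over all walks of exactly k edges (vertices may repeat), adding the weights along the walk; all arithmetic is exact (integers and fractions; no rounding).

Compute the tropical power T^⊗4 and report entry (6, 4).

T^⊗2:
  [21, 9, -6, -13, 1, 2, 3]
  [-3, -16, -5, -10, 3, -7, 3]
  [14, 1, -1, -9, 11, 1, 2]
  [5, -8, -9, -16, 9, -1, 0]
  [18, 10, 10, 11, 9, -1, 22]
  [2, -11, 0, -5, 4, -1, 8]
  [7, -6, 1, -6, 1, -9, 5]
T^⊗3:
  [-7, -20, -9, -14, -1, -11, -1]
  [-4, -17, -18, -25, 0, -10, -9]
  [-3, -16, -5, -10, -1, -6, 3]
  [-10, -23, -12, -17, -4, -14, -4]
  [17, 4, 3, -5, 15, 5, 6]
  [1, -12, -13, -20, 5, -5, -4]
  [0, -13, -8, -15, 2, -4, -2]
T^⊗4:
  [-8, -21, -22, -29, -4, -14, -13]
  [-19, -32, -21, -26, -13, -23, -13]
  [-4, -17, -18, -25, 0, -10, -9]
  [-11, -24, -25, -32, -7, -17, -16]
  [1, -12, -1, -6, 3, -2, 7]
  [-14, -27, -16, -21, -8, -18, -8]
  [-9, -22, -15, -22, -5, -13, -6]
Key observation: the optimum is the walk 6->2->5->6->4, with weight (-4) + (-5) + 7 + (-3) = -5.
Optimal value attained by: walk 6->2->5->6->4.
Answer: (T^⊗4)[6][4] = -5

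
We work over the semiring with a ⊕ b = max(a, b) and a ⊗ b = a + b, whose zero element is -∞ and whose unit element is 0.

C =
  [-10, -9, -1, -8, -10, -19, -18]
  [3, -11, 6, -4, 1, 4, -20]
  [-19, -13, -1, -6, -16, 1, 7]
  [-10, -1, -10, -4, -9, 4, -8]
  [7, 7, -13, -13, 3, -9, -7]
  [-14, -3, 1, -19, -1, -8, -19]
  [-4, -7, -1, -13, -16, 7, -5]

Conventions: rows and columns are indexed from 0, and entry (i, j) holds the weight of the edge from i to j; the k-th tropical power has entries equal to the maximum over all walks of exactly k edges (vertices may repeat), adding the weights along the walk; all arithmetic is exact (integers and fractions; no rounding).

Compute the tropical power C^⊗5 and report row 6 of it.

C^⊗2:
  [-3, -3, -2, -7, -7, 0, 6]
  [8, 8, 5, 0, 4, 7, 13]
  [3, 0, 6, -6, 0, 14, 6]
  [2, 1, 5, -5, 3, 3, -3]
  [10, 10, 13, 3, 8, 11, -4]
  [6, 6, 3, -5, 2, 2, 8]
  [-4, 4, 8, -7, 6, 2, 6]
C^⊗3:
  [2, 0, 5, -7, -1, 13, 5]
  [11, 11, 14, 4, 9, 20, 12]
  [7, 11, 15, 0, 13, 13, 13]
  [10, 10, 7, -1, 6, 6, 12]
  [15, 15, 16, 7, 11, 14, 20]
  [9, 9, 12, 2, 7, 15, 10]
  [13, 13, 10, 2, 9, 13, 15]
C^⊗4:
  [6, 10, 14, -1, 12, 12, 12]
  [16, 17, 21, 8, 19, 19, 21]
  [20, 20, 17, 9, 16, 20, 22]
  [13, 13, 16, 6, 11, 19, 14]
  [18, 18, 21, 11, 16, 27, 23]
  [14, 14, 16, 6, 14, 17, 19]
  [16, 16, 19, 9, 14, 22, 17]
C^⊗5:
  [19, 19, 16, 8, 15, 19, 21]
  [26, 26, 23, 15, 22, 28, 28]
  [23, 23, 26, 16, 21, 29, 24]
  [18, 18, 20, 10, 18, 21, 23]
  [23, 24, 28, 15, 26, 30, 28]
  [21, 21, 20, 10, 17, 26, 23]
  [21, 21, 23, 13, 21, 24, 26]
Answer: row 6 of C^⊗5 = [21, 21, 23, 13, 21, 24, 26]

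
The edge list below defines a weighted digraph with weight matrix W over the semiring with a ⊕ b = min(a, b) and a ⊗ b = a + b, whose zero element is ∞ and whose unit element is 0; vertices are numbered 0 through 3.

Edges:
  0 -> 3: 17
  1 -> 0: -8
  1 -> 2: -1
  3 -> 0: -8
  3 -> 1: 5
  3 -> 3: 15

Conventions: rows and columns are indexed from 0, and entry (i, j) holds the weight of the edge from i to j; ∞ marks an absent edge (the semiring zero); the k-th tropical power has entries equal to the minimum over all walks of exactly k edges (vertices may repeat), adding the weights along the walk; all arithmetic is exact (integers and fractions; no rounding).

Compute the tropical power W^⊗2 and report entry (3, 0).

W^⊗2:
  [9, 22, ∞, 32]
  [∞, ∞, ∞, 9]
  [∞, ∞, ∞, ∞]
  [-3, 20, 4, 9]
Key observation: the optimum is the walk 3->1->0, with weight 5 + (-8) = -3.
Optimal value attained by: walk 3->1->0.
Answer: (W^⊗2)[3][0] = -3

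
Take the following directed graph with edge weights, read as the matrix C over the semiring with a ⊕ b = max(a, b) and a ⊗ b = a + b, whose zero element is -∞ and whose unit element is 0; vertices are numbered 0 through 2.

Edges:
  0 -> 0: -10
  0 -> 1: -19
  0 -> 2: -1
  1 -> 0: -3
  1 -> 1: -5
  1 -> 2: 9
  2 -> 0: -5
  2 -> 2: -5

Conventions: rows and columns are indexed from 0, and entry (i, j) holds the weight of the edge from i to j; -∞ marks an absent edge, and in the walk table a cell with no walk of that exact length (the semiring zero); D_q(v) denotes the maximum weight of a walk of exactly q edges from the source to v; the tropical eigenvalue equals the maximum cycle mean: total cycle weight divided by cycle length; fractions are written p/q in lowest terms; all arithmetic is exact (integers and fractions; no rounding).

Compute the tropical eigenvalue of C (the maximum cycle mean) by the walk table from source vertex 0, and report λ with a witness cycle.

q=0: [0, -∞, -∞]
q=1: [-10, -19, -1]
q=2: [-6, -24, -6]
q=3: [-11, -25, -7]
Optimal cycle mean attained by: cycle 0->2->0, total (-1) + (-5), length 2.
Answer: λ = -3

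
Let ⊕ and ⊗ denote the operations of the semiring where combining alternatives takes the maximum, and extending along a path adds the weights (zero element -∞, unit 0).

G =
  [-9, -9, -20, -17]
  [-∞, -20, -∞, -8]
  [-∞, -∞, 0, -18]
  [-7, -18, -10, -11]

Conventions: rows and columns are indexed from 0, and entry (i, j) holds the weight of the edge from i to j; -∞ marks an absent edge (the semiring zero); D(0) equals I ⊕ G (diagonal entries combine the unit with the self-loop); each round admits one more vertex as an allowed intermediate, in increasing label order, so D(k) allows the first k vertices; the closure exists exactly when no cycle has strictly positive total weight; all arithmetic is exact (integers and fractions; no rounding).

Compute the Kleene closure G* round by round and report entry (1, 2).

D(0):
  [0, -9, -20, -17]
  [-∞, 0, -∞, -8]
  [-∞, -∞, 0, -18]
  [-7, -18, -10, 0]
D(1):
  [0, -9, -20, -17]
  [-∞, 0, -∞, -8]
  [-∞, -∞, 0, -18]
  [-7, -16, -10, 0]
D(2):
  [0, -9, -20, -17]
  [-∞, 0, -∞, -8]
  [-∞, -∞, 0, -18]
  [-7, -16, -10, 0]
D(3):
  [0, -9, -20, -17]
  [-∞, 0, -∞, -8]
  [-∞, -∞, 0, -18]
  [-7, -16, -10, 0]
D(4):
  [0, -9, -20, -17]
  [-15, 0, -18, -8]
  [-25, -34, 0, -18]
  [-7, -16, -10, 0]
Answer: G*[1][2] = -18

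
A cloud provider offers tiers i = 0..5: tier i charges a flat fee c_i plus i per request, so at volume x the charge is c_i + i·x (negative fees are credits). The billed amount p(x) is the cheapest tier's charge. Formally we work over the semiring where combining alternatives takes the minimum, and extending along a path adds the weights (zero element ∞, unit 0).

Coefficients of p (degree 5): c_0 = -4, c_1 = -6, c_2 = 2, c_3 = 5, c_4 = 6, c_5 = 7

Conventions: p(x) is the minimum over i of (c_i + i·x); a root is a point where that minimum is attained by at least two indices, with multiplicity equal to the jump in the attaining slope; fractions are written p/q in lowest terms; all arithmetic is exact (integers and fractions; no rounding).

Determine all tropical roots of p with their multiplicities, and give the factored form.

hull edge (i=0, c=-4) to (i=1, c=-6): slope -2, span 1
hull edge (i=1, c=-6) to (i=5, c=7): slope 13/4, span 4
Factored form: p(x) = 7 ⊗ (x ⊕ (-13/4)) ⊗ (x ⊕ (-13/4)) ⊗ (x ⊕ (-13/4)) ⊗ (x ⊕ (-13/4)) ⊗ (x ⊕ 2)
Answer: roots = -13/4 (mult 4), 2 (mult 1)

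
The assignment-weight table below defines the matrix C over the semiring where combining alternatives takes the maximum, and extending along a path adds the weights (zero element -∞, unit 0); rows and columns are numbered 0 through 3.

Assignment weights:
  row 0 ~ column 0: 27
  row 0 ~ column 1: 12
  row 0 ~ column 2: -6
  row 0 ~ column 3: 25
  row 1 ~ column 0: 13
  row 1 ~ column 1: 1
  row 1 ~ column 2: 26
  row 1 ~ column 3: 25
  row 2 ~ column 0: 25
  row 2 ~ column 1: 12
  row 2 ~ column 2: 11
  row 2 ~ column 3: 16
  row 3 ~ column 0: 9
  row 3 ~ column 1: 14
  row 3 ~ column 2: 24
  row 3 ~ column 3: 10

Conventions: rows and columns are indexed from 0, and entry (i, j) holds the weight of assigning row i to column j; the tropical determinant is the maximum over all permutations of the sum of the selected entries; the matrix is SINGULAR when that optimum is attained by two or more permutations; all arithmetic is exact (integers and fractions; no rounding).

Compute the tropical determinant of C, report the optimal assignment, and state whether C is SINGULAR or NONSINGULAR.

σ = (0, 1, 2, 3): 27 + 1 + 11 + 10 = 49
σ = (0, 1, 3, 2): 27 + 1 + 16 + 24 = 68
σ = (0, 2, 1, 3): 27 + 26 + 12 + 10 = 75
σ = (0, 2, 3, 1): 27 + 26 + 16 + 14 = 83
σ = (0, 3, 1, 2): 27 + 25 + 12 + 24 = 88
σ = (0, 3, 2, 1): 27 + 25 + 11 + 14 = 77
σ = (1, 0, 2, 3): 12 + 13 + 11 + 10 = 46
σ = (1, 0, 3, 2): 12 + 13 + 16 + 24 = 65
σ = (1, 2, 0, 3): 12 + 26 + 25 + 10 = 73
σ = (1, 2, 3, 0): 12 + 26 + 16 + 9 = 63
σ = (1, 3, 0, 2): 12 + 25 + 25 + 24 = 86
σ = (1, 3, 2, 0): 12 + 25 + 11 + 9 = 57
σ = (2, 0, 1, 3): (-6) + 13 + 12 + 10 = 29
σ = (2, 0, 3, 1): (-6) + 13 + 16 + 14 = 37
σ = (2, 1, 0, 3): (-6) + 1 + 25 + 10 = 30
σ = (2, 1, 3, 0): (-6) + 1 + 16 + 9 = 20
σ = (2, 3, 0, 1): (-6) + 25 + 25 + 14 = 58
σ = (2, 3, 1, 0): (-6) + 25 + 12 + 9 = 40
σ = (3, 0, 1, 2): 25 + 13 + 12 + 24 = 74
σ = (3, 0, 2, 1): 25 + 13 + 11 + 14 = 63
σ = (3, 1, 0, 2): 25 + 1 + 25 + 24 = 75
σ = (3, 1, 2, 0): 25 + 1 + 11 + 9 = 46
σ = (3, 2, 0, 1): 25 + 26 + 25 + 14 = 90
σ = (3, 2, 1, 0): 25 + 26 + 12 + 9 = 72
Optimal value attained by: σ = (3, 2, 0, 1).
Answer: det⊕(C) = 90; verdict: NONSINGULAR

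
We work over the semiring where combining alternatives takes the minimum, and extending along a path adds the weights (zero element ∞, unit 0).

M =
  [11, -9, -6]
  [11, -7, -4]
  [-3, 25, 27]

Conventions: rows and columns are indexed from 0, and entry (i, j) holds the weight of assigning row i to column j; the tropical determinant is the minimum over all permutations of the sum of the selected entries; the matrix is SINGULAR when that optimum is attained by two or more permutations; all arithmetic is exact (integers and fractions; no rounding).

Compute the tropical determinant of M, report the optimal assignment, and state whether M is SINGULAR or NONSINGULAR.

σ = (0, 1, 2): 11 + (-7) + 27 = 31
σ = (0, 2, 1): 11 + (-4) + 25 = 32
σ = (1, 0, 2): (-9) + 11 + 27 = 29
σ = (1, 2, 0): (-9) + (-4) + (-3) = -16
σ = (2, 0, 1): (-6) + 11 + 25 = 30
σ = (2, 1, 0): (-6) + (-7) + (-3) = -16
Optimal value attained by: σ = (1, 2, 0).
Answer: det⊕(M) = -16; verdict: SINGULAR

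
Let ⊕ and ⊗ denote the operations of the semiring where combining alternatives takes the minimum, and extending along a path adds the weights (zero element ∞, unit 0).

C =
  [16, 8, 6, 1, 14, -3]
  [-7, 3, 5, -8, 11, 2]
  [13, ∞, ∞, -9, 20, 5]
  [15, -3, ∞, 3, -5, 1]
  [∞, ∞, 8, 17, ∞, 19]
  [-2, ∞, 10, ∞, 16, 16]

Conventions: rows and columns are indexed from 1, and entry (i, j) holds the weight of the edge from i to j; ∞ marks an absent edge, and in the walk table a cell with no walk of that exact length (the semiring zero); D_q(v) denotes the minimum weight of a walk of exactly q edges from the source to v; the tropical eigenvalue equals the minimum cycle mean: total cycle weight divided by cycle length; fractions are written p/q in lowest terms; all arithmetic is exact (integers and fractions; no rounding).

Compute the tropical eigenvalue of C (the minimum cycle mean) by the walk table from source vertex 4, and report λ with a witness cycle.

q=0: [∞, ∞, ∞, 0, ∞, ∞]
q=1: [15, -3, ∞, 3, -5, 1]
q=2: [-10, 0, 2, -11, -2, -1]
q=3: [-7, -14, -4, -9, -16, -13]
q=4: [-21, -12, -9, -22, -14, -12]
q=5: [-19, -25, -15, -20, -27, -24]
q=6: [-32, -23, -20, -33, -25, -23]
Optimal cycle mean attained by: cycle 2->4->2, total (-8) + (-3), length 2.
Answer: λ = -11/2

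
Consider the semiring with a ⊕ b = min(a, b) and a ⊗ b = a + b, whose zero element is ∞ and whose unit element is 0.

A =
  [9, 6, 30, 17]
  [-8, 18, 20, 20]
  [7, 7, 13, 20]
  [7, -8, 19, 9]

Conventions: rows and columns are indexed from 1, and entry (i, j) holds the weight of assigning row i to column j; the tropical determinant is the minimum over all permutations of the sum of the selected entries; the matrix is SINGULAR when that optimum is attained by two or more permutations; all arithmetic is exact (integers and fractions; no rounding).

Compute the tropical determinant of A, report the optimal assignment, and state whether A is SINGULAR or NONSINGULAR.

σ = (1, 2, 3, 4): 9 + 18 + 13 + 9 = 49
σ = (1, 2, 4, 3): 9 + 18 + 20 + 19 = 66
σ = (1, 3, 2, 4): 9 + 20 + 7 + 9 = 45
σ = (1, 3, 4, 2): 9 + 20 + 20 + (-8) = 41
σ = (1, 4, 2, 3): 9 + 20 + 7 + 19 = 55
σ = (1, 4, 3, 2): 9 + 20 + 13 + (-8) = 34
σ = (2, 1, 3, 4): 6 + (-8) + 13 + 9 = 20
σ = (2, 1, 4, 3): 6 + (-8) + 20 + 19 = 37
σ = (2, 3, 1, 4): 6 + 20 + 7 + 9 = 42
σ = (2, 3, 4, 1): 6 + 20 + 20 + 7 = 53
σ = (2, 4, 1, 3): 6 + 20 + 7 + 19 = 52
σ = (2, 4, 3, 1): 6 + 20 + 13 + 7 = 46
σ = (3, 1, 2, 4): 30 + (-8) + 7 + 9 = 38
σ = (3, 1, 4, 2): 30 + (-8) + 20 + (-8) = 34
σ = (3, 2, 1, 4): 30 + 18 + 7 + 9 = 64
σ = (3, 2, 4, 1): 30 + 18 + 20 + 7 = 75
σ = (3, 4, 1, 2): 30 + 20 + 7 + (-8) = 49
σ = (3, 4, 2, 1): 30 + 20 + 7 + 7 = 64
σ = (4, 1, 2, 3): 17 + (-8) + 7 + 19 = 35
σ = (4, 1, 3, 2): 17 + (-8) + 13 + (-8) = 14
σ = (4, 2, 1, 3): 17 + 18 + 7 + 19 = 61
σ = (4, 2, 3, 1): 17 + 18 + 13 + 7 = 55
σ = (4, 3, 1, 2): 17 + 20 + 7 + (-8) = 36
σ = (4, 3, 2, 1): 17 + 20 + 7 + 7 = 51
Optimal value attained by: σ = (4, 1, 3, 2).
Answer: det⊕(A) = 14; verdict: NONSINGULAR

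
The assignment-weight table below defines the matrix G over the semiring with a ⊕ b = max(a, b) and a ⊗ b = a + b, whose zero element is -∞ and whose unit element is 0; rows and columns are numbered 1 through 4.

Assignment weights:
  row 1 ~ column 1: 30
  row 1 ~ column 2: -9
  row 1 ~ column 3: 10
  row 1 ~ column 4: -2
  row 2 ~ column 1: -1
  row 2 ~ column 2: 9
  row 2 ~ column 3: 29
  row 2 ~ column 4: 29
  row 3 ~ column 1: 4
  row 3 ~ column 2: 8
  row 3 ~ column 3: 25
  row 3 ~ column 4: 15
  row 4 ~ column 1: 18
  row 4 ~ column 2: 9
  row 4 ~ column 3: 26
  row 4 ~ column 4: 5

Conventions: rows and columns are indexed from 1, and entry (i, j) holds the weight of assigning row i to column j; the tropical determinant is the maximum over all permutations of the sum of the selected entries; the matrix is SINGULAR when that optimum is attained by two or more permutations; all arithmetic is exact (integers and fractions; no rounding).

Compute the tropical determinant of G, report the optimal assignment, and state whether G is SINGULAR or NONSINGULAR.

σ = (1, 2, 3, 4): 30 + 9 + 25 + 5 = 69
σ = (1, 2, 4, 3): 30 + 9 + 15 + 26 = 80
σ = (1, 3, 2, 4): 30 + 29 + 8 + 5 = 72
σ = (1, 3, 4, 2): 30 + 29 + 15 + 9 = 83
σ = (1, 4, 2, 3): 30 + 29 + 8 + 26 = 93
σ = (1, 4, 3, 2): 30 + 29 + 25 + 9 = 93
σ = (2, 1, 3, 4): (-9) + (-1) + 25 + 5 = 20
σ = (2, 1, 4, 3): (-9) + (-1) + 15 + 26 = 31
σ = (2, 3, 1, 4): (-9) + 29 + 4 + 5 = 29
σ = (2, 3, 4, 1): (-9) + 29 + 15 + 18 = 53
σ = (2, 4, 1, 3): (-9) + 29 + 4 + 26 = 50
σ = (2, 4, 3, 1): (-9) + 29 + 25 + 18 = 63
σ = (3, 1, 2, 4): 10 + (-1) + 8 + 5 = 22
σ = (3, 1, 4, 2): 10 + (-1) + 15 + 9 = 33
σ = (3, 2, 1, 4): 10 + 9 + 4 + 5 = 28
σ = (3, 2, 4, 1): 10 + 9 + 15 + 18 = 52
σ = (3, 4, 1, 2): 10 + 29 + 4 + 9 = 52
σ = (3, 4, 2, 1): 10 + 29 + 8 + 18 = 65
σ = (4, 1, 2, 3): (-2) + (-1) + 8 + 26 = 31
σ = (4, 1, 3, 2): (-2) + (-1) + 25 + 9 = 31
σ = (4, 2, 1, 3): (-2) + 9 + 4 + 26 = 37
σ = (4, 2, 3, 1): (-2) + 9 + 25 + 18 = 50
σ = (4, 3, 1, 2): (-2) + 29 + 4 + 9 = 40
σ = (4, 3, 2, 1): (-2) + 29 + 8 + 18 = 53
Optimal value attained by: σ = (1, 4, 2, 3).
Answer: det⊕(G) = 93; verdict: SINGULAR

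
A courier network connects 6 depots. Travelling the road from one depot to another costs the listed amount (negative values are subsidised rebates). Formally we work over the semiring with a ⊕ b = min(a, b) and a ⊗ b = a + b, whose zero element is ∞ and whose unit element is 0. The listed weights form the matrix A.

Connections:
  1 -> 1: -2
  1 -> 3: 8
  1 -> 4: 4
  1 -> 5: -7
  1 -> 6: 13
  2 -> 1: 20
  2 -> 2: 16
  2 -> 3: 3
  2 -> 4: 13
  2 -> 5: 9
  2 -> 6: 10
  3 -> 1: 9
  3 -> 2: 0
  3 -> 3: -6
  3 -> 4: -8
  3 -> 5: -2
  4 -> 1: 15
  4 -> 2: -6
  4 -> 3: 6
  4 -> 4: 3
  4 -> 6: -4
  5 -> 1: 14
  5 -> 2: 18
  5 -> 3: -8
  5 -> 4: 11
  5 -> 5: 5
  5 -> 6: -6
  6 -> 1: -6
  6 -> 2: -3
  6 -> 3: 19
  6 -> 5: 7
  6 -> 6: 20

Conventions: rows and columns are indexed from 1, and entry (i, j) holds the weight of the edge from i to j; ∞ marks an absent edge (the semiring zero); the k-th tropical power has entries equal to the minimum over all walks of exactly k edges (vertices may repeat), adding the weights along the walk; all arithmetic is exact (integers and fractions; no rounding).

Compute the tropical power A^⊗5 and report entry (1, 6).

A^⊗2:
  [-4, -2, -15, 0, -9, -13]
  [4, 3, -3, -5, 1, 3]
  [3, -14, -12, -14, -8, -12]
  [-10, -7, -3, -2, 3, -1]
  [-12, -9, -14, -16, -10, -1]
  [-8, 13, -1, -2, -13, 1]
A^⊗3:
  [-19, -16, -21, -23, -17, -15]
  [-3, -11, -9, -11, -5, -9]
  [-18, -20, -18, -20, -14, -18]
  [-12, -8, -9, -11, -17, -6]
  [-14, -22, -20, -22, -19, -20]
  [-10, -8, -21, -9, -15, -19]
A^⊗4:
  [-21, -29, -27, -29, -26, -27]
  [-15, -17, -15, -17, -11, -15]
  [-24, -26, -24, -26, -25, -24]
  [-14, -17, -25, -17, -19, -23]
  [-26, -28, -27, -28, -22, -26]
  [-25, -22, -27, -29, -23, -21]
A^⊗5:
  [-33, -35, -34, -35, -29, -33]
  [-21, -23, -21, -23, -22, -21]
  [-30, -32, -33, -32, -31, -31]
  [-29, -26, -31, -33, -27, -25]
  [-32, -34, -33, -35, -33, -32]
  [-27, -35, -33, -35, -32, -33]
Key observation: the optimum is the walk 1->5->3->3->4->6, with weight (-7) + (-8) + (-6) + (-8) + (-4) = -33.
Optimal value attained by: walk 1->5->3->3->4->6.
Answer: (A^⊗5)[1][6] = -33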